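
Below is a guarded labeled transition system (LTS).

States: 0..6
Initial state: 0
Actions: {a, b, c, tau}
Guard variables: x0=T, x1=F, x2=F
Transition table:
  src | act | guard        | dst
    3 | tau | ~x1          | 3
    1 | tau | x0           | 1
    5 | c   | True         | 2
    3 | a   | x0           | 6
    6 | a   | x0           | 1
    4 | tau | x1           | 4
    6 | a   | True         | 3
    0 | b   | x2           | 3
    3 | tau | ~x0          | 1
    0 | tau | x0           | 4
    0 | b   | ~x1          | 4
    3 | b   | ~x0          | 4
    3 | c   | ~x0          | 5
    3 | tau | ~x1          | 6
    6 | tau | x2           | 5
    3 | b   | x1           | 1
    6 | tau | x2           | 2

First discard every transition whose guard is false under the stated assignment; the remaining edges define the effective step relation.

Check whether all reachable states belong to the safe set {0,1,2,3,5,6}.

Answer: INVARIANT VIOLATED at state 4

Analysis:
Safe = {0,1,2,3,5,6}
R = {0,4}
  0: safe
  4: ✗ unsafe
witness against invariant: tau → 4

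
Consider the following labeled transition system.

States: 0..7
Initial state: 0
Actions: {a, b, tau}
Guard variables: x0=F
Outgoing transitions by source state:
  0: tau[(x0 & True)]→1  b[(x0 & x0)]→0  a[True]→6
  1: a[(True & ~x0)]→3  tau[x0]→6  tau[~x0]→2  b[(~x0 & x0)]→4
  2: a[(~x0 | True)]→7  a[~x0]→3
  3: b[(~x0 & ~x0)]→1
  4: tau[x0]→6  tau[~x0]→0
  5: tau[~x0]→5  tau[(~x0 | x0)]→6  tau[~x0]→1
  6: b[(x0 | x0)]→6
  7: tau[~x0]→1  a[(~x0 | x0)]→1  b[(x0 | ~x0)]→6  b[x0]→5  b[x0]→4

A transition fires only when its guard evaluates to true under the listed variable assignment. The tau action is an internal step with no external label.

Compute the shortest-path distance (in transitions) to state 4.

Answer: UNREACHABLE

Analysis:
BFS to 4:
  Layer 0: {0}
  Layer 1: {6}
4 never appears.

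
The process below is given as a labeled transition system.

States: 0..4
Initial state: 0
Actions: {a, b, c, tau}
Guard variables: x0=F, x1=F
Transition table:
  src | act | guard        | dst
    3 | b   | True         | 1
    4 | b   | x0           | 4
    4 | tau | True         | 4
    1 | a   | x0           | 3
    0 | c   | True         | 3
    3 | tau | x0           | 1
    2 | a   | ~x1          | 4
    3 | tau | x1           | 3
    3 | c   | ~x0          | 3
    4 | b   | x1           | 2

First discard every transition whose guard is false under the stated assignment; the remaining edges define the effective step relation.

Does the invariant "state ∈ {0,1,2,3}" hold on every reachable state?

Answer: INVARIANT HOLDS

Working:
Safe = {0,1,2,3}
R = {0,1,3}
  0: ok
  1: ok
  3: ok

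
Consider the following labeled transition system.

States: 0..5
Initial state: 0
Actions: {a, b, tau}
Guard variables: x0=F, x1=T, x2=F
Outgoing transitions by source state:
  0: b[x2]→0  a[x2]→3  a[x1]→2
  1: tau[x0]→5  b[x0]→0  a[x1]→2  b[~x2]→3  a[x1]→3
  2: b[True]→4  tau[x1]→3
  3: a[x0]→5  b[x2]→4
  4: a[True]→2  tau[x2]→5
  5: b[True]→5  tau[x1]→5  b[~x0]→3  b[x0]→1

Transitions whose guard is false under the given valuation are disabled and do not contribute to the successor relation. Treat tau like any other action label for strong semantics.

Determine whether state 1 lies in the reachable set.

Guard filter leaves 10 enabled edge(s).
L0 = {0}
L1 = {2}  now seen {0,2}
L2 = {3,4}  now seen {0,2,3,4}
Reach set: {0,2,3,4}

Answer: UNREACHABLE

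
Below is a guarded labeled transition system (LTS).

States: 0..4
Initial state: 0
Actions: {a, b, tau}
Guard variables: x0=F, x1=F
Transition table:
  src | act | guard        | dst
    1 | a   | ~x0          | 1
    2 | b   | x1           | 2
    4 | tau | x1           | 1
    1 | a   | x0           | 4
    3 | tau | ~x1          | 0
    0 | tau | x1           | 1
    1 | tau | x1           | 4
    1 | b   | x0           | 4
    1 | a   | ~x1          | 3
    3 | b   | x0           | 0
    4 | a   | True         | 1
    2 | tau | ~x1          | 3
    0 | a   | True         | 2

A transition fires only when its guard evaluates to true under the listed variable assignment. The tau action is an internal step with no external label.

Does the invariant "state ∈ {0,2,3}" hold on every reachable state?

Safe = {0,2,3}
Reachable = {0,2,3}
  0: safe
  2: safe
  3: safe

Answer: INVARIANT HOLDS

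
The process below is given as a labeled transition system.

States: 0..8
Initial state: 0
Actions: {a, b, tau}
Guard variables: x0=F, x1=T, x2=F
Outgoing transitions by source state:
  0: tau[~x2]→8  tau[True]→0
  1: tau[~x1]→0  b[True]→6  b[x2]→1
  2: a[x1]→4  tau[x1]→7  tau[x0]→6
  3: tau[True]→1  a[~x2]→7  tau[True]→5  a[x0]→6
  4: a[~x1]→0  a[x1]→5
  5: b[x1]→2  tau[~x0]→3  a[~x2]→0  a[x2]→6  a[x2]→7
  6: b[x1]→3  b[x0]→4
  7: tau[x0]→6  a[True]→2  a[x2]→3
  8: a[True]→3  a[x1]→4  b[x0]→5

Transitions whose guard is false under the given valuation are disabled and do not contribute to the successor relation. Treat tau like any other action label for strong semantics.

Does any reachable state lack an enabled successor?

Answer: DEADLOCK-FREE

Working:
Reach set: {0,1,2,3,4,5,6,7,8}
  0: tau→0  tau→8  [2 out]
  1: b→6  [1 out]
  2: a→4  tau→7  [2 out]
  3: a→7  tau→1  tau→5  [3 out]
  4: a→5  [1 out]
  5: a→0  b→2  tau→3  [3 out]
  6: b→3  [1 out]
  7: a→2  [1 out]
  8: a→3  a→4  [2 out]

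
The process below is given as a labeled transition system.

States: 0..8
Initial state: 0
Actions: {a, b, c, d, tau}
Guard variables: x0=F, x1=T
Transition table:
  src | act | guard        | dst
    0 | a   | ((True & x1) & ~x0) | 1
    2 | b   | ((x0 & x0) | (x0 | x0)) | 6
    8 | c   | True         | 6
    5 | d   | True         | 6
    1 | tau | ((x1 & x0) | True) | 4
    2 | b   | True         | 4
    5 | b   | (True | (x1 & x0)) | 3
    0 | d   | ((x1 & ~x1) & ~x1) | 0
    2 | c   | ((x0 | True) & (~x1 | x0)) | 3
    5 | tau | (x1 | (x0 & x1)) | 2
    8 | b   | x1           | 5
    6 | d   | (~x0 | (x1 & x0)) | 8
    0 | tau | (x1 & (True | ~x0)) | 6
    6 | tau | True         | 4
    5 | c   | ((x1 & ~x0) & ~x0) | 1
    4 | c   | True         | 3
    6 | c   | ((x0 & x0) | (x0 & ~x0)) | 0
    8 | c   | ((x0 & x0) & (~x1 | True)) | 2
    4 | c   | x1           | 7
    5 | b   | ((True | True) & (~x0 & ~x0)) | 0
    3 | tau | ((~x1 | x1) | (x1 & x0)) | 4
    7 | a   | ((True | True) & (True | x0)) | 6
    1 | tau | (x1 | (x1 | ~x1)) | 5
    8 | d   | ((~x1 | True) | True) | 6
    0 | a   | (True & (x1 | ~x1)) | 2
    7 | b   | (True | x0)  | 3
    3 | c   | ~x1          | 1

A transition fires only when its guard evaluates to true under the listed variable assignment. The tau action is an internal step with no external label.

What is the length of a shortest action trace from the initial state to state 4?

Answer: 2

Analysis:
Layered search for 4:
  L0 = {0}
  L1 = {1,2,6}
  L2 = {4,5,8}
4 enters at depth 2; path a·tau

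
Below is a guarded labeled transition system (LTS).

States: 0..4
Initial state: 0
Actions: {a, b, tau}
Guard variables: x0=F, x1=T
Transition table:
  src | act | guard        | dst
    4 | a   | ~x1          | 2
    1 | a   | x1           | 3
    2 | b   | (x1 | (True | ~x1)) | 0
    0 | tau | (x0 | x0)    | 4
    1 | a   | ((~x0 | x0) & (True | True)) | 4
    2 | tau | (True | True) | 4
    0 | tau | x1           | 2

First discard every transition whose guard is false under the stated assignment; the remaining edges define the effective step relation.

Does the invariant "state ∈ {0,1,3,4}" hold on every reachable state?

Inv-set: {0,1,3,4}
Reach set: {0,2,4}
  0: ok
  2: outside
  4: ok
counterexample path to 2: tau

Answer: INVARIANT VIOLATED at state 2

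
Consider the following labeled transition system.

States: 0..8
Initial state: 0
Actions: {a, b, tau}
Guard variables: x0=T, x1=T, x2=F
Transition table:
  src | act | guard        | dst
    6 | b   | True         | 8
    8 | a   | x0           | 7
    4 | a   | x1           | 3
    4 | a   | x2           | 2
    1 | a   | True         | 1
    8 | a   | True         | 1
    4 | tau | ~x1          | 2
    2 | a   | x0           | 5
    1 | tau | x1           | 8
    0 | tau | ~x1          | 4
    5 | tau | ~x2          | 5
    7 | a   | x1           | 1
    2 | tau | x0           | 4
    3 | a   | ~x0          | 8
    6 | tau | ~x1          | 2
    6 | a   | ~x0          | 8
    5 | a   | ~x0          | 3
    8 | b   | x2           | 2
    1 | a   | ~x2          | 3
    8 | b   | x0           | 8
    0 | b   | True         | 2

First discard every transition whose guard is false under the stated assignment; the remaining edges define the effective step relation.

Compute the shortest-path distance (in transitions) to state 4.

Layered search for 4:
  L0 = {0}
  L1 = {2}
  L2 = {4,5}
4 enters at depth 2; path b·tau

Answer: 2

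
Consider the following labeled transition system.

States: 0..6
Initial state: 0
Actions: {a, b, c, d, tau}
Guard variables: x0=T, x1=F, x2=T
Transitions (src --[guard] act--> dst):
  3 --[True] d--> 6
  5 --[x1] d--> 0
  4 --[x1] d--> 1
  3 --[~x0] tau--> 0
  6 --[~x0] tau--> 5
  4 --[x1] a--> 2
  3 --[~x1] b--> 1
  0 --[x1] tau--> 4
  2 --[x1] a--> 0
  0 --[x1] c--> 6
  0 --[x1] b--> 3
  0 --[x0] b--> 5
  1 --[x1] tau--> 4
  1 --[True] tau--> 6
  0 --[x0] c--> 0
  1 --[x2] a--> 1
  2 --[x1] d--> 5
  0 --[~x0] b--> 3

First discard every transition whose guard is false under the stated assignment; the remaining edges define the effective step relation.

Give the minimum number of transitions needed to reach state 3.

Layered search for 3:
  depth 0: {0}
  depth 1: {5}
3 never appears.

Answer: UNREACHABLE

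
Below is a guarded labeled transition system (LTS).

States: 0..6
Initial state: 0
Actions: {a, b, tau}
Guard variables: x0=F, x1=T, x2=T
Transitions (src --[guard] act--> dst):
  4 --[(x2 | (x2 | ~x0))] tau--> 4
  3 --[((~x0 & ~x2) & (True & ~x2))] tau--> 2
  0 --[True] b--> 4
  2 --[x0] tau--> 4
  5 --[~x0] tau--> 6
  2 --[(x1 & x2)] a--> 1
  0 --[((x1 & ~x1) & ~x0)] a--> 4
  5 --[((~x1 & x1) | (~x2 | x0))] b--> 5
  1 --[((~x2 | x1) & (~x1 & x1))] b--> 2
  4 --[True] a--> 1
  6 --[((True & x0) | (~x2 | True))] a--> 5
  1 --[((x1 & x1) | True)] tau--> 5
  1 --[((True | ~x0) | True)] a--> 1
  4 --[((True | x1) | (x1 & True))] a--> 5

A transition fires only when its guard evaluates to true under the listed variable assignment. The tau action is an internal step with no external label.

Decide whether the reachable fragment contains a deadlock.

Answer: DEADLOCK-FREE

Trace:
Reachable = {0,1,4,5,6}
  0: b→4  [1 out]
  1: a→1  tau→5  [2 out]
  4: a→1  a→5  tau→4  [3 out]
  5: tau→6  [1 out]
  6: a→5  [1 out]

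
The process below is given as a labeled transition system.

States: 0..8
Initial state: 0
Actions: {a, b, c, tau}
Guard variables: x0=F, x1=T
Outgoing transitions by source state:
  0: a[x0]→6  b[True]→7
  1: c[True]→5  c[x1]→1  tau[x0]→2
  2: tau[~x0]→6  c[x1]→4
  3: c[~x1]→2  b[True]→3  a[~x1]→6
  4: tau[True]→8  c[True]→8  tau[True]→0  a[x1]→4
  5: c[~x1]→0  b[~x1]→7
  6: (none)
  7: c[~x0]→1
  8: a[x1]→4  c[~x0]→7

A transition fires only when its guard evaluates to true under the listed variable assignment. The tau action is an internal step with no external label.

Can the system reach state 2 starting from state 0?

After dropping false guards: 13 live edges.
Layer 0: {0}
Layer 1: {7}  now seen {0,7}
Layer 2: {1}  now seen {0,1,7}
Layer 3: {5}  now seen {0,1,5,7}
Reach set: {0,1,5,7}

Answer: UNREACHABLE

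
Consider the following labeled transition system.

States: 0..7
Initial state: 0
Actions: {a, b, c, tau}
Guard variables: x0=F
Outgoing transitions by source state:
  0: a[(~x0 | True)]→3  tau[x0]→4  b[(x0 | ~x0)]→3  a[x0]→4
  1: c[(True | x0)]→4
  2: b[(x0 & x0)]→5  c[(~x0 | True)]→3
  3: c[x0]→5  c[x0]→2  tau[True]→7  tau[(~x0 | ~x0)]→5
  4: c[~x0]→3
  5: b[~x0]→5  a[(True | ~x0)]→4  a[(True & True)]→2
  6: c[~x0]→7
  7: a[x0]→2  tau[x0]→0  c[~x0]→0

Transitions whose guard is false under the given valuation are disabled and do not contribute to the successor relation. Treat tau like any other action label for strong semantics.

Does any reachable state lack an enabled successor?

Answer: DEADLOCK-FREE

Working:
R = {0,2,3,4,5,7}
  0: a→3  b→3  [2 exit(s)]
  2: c→3  [1 exit(s)]
  3: tau→5  tau→7  [2 exit(s)]
  4: c→3  [1 exit(s)]
  5: a→2  a→4  b→5  [3 exit(s)]
  7: c→0  [1 exit(s)]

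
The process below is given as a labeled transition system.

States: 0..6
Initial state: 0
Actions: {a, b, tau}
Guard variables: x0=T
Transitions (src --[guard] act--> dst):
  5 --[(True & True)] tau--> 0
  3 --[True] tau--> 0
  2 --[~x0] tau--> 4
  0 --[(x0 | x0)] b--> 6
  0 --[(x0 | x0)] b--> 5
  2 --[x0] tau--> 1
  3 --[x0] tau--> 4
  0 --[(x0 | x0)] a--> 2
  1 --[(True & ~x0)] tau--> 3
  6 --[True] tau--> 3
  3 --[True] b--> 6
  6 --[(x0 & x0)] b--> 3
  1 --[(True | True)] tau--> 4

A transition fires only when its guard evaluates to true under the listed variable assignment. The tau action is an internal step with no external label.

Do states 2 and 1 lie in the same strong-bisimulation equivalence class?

Bisimulation quotient by refinement:
  P[0] = {{0,1,2,3,4,5,6}}
  P[1] = {{0},{1,2,5},{3,6},{4}}
  P[2] = {{0},{1},{2},{3},{4},{5},{6}}
Fixed point at round 3; 7 class(es).
2∈{2}, 1∈{1}

Answer: NOT BISIMILAR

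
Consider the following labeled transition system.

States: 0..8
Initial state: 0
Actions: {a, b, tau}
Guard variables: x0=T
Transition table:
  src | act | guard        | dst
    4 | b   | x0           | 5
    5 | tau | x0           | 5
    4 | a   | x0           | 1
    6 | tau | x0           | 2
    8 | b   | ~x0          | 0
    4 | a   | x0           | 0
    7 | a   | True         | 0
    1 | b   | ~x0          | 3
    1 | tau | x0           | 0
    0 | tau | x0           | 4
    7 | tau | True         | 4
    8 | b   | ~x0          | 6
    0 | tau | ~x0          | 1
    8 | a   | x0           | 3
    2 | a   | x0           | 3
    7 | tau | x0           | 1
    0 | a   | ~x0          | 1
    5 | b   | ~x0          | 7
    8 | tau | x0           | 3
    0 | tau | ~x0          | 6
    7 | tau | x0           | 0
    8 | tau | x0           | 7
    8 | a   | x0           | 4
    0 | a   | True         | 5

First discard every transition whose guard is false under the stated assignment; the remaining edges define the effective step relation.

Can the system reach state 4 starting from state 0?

Guard filter leaves 17 enabled edge(s).
depth 0: {0}
depth 1: {4,5}  cumulative {0,4,5}
depth 2: {1}  cumulative {0,1,4,5}
Reach set: {0,1,4,5}
Path to 4: tau

Answer: REACHABLE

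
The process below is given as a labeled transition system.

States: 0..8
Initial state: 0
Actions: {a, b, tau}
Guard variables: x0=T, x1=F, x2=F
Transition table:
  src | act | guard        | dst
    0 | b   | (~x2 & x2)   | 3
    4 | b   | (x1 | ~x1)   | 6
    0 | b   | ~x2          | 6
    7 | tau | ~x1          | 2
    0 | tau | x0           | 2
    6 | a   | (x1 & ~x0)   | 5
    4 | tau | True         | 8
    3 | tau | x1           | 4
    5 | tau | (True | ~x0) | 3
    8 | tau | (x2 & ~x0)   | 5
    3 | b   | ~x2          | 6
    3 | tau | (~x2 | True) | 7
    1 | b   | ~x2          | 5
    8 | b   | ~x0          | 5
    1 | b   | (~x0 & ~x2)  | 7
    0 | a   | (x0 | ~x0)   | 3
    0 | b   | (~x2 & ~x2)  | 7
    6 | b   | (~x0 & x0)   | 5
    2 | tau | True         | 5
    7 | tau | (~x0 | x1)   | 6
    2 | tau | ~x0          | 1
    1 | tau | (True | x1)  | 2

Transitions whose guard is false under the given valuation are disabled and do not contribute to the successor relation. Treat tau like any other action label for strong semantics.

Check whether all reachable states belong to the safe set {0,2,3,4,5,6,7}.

Answer: INVARIANT HOLDS

Working:
Safe = {0,2,3,4,5,6,7}
Reachable = {0,2,3,5,6,7}
  0: ✓
  2: ✓
  3: ✓
  5: ✓
  6: ✓
  7: ✓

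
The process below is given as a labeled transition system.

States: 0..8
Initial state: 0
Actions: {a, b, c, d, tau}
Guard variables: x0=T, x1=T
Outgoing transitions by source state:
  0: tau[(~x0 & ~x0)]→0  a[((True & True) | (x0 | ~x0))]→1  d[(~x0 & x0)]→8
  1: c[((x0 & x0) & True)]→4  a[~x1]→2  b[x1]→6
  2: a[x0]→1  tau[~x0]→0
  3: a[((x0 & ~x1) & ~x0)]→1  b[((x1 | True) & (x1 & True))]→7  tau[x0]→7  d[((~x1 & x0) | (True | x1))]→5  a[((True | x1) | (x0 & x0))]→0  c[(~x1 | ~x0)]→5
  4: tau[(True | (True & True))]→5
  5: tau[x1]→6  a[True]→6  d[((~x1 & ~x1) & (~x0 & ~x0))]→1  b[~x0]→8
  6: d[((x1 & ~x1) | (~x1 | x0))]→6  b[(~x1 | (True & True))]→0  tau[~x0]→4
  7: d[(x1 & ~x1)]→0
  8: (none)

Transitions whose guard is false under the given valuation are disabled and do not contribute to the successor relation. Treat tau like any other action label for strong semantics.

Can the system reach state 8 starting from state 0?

Answer: UNREACHABLE

Analysis:
Guard filter leaves 13 enabled edge(s).
Layer 0: {0}
Layer 1: {1}  total {0,1}
Layer 2: {4,6}  total {0,1,4,6}
Layer 3: {5}  total {0,1,4,5,6}
Reachable = {0,1,4,5,6}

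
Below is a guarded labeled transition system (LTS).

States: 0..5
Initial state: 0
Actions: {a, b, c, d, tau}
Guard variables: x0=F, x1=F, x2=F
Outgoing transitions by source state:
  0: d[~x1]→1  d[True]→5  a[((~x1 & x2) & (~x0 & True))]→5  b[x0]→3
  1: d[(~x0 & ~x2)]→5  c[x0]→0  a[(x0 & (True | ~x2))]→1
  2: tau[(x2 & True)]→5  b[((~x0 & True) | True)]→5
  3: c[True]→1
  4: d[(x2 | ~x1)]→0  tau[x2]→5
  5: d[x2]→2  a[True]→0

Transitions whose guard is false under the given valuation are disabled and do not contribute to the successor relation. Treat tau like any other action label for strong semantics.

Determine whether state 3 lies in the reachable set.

Answer: UNREACHABLE

Trace:
Guard filter leaves 7 enabled edge(s).
Layer 0: {0}
Layer 1: {1,5}  total {0,1,5}
Reach set: {0,1,5}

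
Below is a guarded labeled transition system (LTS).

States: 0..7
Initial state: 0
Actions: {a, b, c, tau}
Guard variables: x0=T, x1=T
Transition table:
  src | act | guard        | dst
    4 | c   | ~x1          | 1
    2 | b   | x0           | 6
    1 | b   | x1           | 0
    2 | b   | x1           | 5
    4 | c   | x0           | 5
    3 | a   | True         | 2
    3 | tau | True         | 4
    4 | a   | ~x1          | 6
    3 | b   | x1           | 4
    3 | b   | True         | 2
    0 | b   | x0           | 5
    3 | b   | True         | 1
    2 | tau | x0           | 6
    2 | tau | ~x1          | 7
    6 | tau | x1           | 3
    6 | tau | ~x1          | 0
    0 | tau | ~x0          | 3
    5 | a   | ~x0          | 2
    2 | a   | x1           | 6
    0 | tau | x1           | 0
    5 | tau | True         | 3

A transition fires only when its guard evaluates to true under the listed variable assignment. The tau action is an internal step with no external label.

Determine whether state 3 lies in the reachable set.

Answer: REACHABLE

Working:
15 transition(s) survive guard evaluation.
Layer 0: {0}
Layer 1: {5}  cumulative {0,5}
Layer 2: {3}  cumulative {0,3,5}
Layer 3: {1,2,4}  cumulative {0,1,2,3,4,5}
Layer 4: {6}  cumulative {0,1,2,3,4,5,6}
R = {0,1,2,3,4,5,6}
witness 3: b·tau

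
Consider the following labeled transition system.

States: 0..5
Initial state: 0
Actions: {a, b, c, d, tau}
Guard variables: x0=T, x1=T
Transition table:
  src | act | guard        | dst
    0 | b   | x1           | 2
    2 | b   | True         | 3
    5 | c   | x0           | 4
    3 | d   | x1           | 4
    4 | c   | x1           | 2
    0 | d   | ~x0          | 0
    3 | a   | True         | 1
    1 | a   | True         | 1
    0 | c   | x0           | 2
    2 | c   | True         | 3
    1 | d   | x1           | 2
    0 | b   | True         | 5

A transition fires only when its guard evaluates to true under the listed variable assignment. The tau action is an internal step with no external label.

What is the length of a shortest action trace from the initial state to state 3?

Answer: 2

Trace:
BFS to 3:
  depth 0: {0}
  depth 1: {2,5}
  depth 2: {3,4}
depth(3)=2, e.g. b·b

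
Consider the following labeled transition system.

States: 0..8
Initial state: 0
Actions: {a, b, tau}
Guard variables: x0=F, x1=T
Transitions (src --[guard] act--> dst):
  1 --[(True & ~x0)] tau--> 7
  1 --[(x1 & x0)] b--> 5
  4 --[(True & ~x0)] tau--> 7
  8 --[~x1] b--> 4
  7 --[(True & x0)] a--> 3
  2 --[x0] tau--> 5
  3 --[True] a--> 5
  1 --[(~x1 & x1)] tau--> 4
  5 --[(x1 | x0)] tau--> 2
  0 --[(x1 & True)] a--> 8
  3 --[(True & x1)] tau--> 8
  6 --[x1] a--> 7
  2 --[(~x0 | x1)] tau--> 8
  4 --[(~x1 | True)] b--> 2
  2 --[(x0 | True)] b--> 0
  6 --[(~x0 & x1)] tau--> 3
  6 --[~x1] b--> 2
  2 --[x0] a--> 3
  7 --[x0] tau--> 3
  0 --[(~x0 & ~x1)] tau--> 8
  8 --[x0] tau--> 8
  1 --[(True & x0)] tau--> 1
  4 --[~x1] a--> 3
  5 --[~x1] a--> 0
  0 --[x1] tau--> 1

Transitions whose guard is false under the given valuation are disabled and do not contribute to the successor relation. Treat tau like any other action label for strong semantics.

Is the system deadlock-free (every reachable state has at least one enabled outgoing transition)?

Answer: DEADLOCK at state 7

Analysis:
Reach set: {0,1,7,8}
  0: a→8  tau→1  [2 exit(s)]
  1: tau→7  [1 exit(s)]
  7: ∅  [STUCK]
  8: ∅  [STUCK]
trace reaching 7: tau·tau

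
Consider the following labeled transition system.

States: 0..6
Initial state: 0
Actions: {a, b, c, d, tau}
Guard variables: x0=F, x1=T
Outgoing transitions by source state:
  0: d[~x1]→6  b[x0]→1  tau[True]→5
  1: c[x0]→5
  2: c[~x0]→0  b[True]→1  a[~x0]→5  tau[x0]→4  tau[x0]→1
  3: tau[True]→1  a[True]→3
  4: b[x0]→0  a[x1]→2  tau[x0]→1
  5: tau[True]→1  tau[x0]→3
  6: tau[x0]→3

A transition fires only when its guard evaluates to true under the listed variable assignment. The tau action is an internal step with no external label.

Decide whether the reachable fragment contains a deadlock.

Reach set: {0,1,5}
  0: tau→5  [deg 1]
  1: ∅  [deadlock]
  5: tau→1  [deg 1]
trace reaching 1: tau·tau

Answer: DEADLOCK at state 1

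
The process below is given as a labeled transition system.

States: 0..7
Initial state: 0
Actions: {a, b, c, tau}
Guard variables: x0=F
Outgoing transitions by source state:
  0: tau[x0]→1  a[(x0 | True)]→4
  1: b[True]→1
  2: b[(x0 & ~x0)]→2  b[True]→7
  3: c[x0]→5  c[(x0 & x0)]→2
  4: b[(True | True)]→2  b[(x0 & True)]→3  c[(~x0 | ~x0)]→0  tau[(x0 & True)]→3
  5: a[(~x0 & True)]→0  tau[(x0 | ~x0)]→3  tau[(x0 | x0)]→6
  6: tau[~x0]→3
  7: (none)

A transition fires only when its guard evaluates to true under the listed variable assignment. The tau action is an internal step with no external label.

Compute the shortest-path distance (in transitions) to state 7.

Answer: 3

Analysis:
BFS to 7:
  depth 0: {0}
  depth 1: {4}
  depth 2: {2}
  depth 3: {7}
first hit 7 at d=3 via a·b·b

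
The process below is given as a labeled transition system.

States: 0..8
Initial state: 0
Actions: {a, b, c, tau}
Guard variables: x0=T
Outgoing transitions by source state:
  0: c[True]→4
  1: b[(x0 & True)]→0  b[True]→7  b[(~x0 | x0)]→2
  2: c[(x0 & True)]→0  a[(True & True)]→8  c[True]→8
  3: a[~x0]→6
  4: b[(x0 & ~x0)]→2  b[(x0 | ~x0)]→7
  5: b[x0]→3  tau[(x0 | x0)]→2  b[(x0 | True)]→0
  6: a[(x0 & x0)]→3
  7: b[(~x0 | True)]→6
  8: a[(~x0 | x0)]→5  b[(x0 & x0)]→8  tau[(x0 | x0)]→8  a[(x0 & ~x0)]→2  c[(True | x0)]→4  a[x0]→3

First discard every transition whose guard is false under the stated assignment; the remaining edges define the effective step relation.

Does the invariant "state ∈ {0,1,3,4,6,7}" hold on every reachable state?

Answer: INVARIANT HOLDS

Working:
Inv-set: {0,1,3,4,6,7}
Reach set: {0,3,4,6,7}
  0: ok
  3: ok
  4: ok
  6: ok
  7: ok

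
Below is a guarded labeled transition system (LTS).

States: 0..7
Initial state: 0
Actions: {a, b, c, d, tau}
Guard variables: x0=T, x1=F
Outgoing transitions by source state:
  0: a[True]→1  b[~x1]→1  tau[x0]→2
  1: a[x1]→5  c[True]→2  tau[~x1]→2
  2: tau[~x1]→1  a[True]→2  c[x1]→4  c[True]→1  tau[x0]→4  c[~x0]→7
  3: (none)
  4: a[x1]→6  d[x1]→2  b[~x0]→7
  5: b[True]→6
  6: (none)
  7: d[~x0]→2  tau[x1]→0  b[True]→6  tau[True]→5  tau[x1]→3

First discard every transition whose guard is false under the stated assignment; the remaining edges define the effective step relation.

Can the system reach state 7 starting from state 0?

Answer: UNREACHABLE

Working:
After dropping false guards: 12 live edges.
L0 = {0}
L1 = {1,2}  cumulative {0,1,2}
L2 = {4}  cumulative {0,1,2,4}
R = {0,1,2,4}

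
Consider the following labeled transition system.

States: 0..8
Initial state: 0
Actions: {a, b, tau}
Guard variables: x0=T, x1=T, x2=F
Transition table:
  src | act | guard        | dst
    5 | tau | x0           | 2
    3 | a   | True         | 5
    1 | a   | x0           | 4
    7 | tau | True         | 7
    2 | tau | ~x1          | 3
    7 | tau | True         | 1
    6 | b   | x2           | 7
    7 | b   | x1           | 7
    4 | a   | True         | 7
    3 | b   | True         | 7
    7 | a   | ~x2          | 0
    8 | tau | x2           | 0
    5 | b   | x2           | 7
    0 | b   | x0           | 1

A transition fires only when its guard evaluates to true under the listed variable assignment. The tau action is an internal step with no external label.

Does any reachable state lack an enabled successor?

R = {0,1,4,7}
  0: b→1  [1 exit(s)]
  1: a→4  [1 exit(s)]
  4: a→7  [1 exit(s)]
  7: a→0  b→7  tau→1  tau→7  [4 exit(s)]

Answer: DEADLOCK-FREE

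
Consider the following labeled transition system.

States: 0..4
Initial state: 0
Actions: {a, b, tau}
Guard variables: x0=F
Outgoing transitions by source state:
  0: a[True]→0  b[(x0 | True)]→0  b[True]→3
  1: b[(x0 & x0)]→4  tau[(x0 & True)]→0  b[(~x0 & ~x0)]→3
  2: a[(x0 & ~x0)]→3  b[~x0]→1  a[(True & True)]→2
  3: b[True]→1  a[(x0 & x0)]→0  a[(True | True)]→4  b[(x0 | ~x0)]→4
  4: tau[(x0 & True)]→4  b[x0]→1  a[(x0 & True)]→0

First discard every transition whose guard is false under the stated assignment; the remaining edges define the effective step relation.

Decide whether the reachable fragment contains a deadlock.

Answer: DEADLOCK at state 4

Working:
Reachable = {0,1,3,4}
  0: a→0  b→0  b→3  [deg 3]
  1: b→3  [deg 1]
  3: a→4  b→1  b→4  [deg 3]
  4: ∅  [no exit]
Path to 4: b·b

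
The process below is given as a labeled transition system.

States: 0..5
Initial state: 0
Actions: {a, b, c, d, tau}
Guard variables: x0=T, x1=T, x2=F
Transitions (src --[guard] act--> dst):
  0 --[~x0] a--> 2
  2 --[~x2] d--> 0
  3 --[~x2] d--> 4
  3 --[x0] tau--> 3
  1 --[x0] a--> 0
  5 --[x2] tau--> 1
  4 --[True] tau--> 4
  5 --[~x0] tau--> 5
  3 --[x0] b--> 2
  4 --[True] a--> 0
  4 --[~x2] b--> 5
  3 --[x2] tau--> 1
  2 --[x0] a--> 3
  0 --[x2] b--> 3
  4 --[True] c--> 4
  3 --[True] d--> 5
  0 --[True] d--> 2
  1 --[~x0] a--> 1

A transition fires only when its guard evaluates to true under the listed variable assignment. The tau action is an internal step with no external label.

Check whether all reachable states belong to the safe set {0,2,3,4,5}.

Answer: INVARIANT HOLDS

Working:
Safe = {0,2,3,4,5}
R = {0,2,3,4,5}
  0: safe
  2: safe
  3: safe
  4: safe
  5: safe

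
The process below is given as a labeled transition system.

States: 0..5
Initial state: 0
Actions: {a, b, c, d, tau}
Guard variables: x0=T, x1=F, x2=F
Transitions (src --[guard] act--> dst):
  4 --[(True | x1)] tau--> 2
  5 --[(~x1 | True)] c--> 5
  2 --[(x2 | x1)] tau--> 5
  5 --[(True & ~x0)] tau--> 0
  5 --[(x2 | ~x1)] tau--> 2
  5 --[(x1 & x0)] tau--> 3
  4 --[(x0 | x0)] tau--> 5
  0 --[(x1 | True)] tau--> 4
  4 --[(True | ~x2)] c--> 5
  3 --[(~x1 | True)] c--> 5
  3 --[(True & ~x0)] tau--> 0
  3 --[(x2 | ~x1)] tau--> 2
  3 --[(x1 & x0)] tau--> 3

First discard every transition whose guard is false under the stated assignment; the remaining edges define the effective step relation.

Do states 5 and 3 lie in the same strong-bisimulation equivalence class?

Bisimulation quotient by refinement:
  round 0: {{0,1,2,3,4,5}}
  round 1: {{0},{1,2},{3,4,5}}
  round 2: {{0},{1,2},{3,5},{4}}
Fixed point at round 3; 4 class(es).
class of 5: {3,5}; class of 3: {3,5}

Answer: BISIMILAR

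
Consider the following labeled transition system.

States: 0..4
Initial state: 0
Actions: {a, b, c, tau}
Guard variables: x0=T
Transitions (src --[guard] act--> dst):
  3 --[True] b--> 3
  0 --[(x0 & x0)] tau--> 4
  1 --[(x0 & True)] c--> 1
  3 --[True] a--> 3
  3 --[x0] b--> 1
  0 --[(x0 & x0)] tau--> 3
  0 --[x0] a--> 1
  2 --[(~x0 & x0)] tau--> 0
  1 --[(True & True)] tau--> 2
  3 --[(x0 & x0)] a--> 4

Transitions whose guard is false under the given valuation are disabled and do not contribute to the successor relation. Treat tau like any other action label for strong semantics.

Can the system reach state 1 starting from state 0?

9 transition(s) survive guard evaluation.
depth 0: {0}
depth 1: {1,3,4}  now seen {0,1,3,4}
depth 2: {2}  now seen {0,1,2,3,4}
Reach set: {0,1,2,3,4}
Path to 1: a

Answer: REACHABLE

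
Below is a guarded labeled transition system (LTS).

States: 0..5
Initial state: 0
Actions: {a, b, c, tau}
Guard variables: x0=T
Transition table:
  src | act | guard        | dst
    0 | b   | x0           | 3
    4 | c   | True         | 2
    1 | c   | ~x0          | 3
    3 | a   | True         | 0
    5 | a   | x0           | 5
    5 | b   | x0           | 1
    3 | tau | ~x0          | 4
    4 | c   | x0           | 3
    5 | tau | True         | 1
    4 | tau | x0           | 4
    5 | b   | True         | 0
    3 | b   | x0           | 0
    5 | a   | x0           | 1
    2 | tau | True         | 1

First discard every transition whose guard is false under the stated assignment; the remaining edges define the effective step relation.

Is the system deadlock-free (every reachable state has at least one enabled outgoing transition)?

Answer: DEADLOCK-FREE

Analysis:
R = {0,3}
  0: b→3  [deg 1]
  3: a→0  b→0  [deg 2]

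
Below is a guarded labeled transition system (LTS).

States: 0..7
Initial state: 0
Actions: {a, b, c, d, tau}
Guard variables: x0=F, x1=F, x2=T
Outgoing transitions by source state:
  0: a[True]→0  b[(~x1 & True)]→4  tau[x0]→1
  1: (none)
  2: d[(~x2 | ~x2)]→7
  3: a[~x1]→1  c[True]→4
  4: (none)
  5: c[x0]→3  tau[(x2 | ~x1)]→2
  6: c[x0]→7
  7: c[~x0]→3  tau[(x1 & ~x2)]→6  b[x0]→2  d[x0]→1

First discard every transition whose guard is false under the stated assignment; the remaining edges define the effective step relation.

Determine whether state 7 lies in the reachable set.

Guard filter leaves 6 enabled edge(s).
Layer 0: {0}
Layer 1: {4}  now seen {0,4}
Reach set: {0,4}

Answer: UNREACHABLE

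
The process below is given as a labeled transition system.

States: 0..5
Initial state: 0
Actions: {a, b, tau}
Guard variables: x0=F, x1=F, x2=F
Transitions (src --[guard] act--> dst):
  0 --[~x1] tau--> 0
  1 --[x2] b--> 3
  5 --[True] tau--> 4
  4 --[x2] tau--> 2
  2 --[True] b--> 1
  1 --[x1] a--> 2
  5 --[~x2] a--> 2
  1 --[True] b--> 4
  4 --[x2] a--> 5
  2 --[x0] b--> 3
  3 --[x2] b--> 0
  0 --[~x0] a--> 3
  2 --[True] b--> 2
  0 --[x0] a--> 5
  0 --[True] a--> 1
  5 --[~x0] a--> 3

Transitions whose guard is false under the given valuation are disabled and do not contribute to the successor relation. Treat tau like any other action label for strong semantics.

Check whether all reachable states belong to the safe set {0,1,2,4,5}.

Answer: INVARIANT VIOLATED at state 3

Working:
Allowed set {0,1,2,4,5}
Reachable = {0,1,3,4}
  0: ✓
  1: ✓
  3: ✗ unsafe
  4: ✓
counterexample path to 3: a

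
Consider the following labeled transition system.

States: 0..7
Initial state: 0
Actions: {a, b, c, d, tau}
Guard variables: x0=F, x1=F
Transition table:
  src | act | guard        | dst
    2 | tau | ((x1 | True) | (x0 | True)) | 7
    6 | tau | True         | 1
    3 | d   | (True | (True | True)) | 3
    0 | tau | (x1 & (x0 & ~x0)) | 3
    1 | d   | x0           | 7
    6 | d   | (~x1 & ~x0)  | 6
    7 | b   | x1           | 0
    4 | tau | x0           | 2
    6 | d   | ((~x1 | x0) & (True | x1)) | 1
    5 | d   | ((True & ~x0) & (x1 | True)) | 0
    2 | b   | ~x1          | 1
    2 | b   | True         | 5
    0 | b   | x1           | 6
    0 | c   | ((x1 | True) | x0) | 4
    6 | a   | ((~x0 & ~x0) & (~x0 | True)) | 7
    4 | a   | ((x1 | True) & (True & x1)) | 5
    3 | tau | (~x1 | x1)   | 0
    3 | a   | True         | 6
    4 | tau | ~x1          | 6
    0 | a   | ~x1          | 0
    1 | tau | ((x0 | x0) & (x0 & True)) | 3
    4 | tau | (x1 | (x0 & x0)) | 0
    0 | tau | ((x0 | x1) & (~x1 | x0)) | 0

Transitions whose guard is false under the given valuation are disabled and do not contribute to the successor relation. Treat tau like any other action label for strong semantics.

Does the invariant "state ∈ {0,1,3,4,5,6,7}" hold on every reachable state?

Inv-set: {0,1,3,4,5,6,7}
Reachable = {0,1,4,6,7}
  0: ✓
  1: ✓
  4: ✓
  6: ✓
  7: ✓

Answer: INVARIANT HOLDS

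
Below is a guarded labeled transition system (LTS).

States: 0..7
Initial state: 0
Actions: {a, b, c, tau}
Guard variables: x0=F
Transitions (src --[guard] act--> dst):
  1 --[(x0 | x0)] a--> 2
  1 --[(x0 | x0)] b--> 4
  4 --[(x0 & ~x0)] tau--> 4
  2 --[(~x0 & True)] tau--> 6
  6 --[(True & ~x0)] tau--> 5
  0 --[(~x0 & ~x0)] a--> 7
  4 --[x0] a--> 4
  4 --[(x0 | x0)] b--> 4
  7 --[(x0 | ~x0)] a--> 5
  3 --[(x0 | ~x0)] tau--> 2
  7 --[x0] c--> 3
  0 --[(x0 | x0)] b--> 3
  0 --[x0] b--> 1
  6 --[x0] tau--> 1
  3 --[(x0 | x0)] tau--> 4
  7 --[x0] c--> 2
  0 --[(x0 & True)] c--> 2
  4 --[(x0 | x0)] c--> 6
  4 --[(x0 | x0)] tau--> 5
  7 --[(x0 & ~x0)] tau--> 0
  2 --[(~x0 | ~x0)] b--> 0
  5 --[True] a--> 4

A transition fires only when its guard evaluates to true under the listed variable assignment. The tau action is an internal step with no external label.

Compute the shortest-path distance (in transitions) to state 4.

Answer: 3

Working:
Layered search for 4:
  L0 = {0}
  L1 = {7}
  L2 = {5}
  L3 = {4}
first hit 4 at d=3 via a·a·a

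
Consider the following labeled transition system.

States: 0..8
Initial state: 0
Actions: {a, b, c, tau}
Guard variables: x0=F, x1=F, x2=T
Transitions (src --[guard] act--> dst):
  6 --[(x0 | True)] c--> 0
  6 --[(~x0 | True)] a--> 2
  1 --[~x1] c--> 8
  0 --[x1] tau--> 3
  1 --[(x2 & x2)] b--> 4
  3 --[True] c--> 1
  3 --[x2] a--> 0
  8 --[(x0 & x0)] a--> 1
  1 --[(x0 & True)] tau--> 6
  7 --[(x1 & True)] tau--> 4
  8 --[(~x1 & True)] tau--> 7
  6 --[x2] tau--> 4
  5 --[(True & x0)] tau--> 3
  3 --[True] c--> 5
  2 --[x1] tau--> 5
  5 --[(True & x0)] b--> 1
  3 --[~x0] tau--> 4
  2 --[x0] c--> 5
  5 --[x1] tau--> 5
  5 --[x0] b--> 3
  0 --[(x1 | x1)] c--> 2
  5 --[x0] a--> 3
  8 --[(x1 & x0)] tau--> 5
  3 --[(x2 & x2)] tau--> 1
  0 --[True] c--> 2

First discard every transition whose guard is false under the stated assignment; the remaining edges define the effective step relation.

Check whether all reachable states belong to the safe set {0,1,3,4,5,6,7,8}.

Inv-set: {0,1,3,4,5,6,7,8}
Reach set: {0,2}
  0: ok
  2: ✗ unsafe
counterexample path to 2: c

Answer: INVARIANT VIOLATED at state 2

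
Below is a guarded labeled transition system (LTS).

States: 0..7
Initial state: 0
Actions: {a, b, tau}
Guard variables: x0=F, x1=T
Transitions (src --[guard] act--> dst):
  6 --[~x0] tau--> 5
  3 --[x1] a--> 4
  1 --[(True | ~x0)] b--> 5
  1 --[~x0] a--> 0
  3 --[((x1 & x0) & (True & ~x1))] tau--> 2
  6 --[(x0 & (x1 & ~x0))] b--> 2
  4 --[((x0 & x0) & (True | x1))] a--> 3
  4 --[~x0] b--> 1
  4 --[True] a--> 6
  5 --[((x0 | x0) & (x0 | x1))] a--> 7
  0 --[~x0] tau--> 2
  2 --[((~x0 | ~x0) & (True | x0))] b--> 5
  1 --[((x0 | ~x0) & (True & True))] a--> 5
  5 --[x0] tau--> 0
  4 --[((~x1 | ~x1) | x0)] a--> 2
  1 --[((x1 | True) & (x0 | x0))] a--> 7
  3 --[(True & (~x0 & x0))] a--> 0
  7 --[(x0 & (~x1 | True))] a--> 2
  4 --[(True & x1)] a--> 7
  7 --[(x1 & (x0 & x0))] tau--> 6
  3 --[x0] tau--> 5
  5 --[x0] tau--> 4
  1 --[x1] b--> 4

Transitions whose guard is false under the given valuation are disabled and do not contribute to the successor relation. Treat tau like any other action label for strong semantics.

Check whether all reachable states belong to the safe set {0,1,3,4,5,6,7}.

Safe = {0,1,3,4,5,6,7}
R = {0,2,5}
  0: ✓
  2: ✗ unsafe
  5: ✓
reach 2 via tau — violates

Answer: INVARIANT VIOLATED at state 2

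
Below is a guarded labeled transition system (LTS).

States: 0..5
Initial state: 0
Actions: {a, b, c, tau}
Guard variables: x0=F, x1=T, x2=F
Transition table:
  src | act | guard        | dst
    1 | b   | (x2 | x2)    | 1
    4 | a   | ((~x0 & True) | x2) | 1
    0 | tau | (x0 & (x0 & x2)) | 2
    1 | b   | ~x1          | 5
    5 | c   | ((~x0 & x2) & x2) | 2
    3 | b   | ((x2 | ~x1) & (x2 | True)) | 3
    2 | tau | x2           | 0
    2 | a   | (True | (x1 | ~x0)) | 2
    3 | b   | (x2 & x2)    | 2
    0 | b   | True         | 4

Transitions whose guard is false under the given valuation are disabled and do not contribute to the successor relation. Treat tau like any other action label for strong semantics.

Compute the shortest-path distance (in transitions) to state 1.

Answer: 2

Working:
BFS to 1:
  Layer 0: {0}
  Layer 1: {4}
  Layer 2: {1}
depth(1)=2, e.g. b·a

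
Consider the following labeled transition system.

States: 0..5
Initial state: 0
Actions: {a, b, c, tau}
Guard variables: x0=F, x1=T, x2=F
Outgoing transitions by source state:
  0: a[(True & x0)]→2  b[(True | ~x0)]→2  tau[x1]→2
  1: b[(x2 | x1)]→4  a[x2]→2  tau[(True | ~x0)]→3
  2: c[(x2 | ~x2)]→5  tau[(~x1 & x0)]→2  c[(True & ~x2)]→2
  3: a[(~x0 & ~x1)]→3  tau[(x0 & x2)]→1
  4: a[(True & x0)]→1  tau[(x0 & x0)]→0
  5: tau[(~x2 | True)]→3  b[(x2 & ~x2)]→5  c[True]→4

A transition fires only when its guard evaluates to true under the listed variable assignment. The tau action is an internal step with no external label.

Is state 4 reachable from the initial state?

Answer: REACHABLE

Analysis:
8 transition(s) survive guard evaluation.
Layer 0: {0}
Layer 1: {2}  total {0,2}
Layer 2: {5}  total {0,2,5}
Layer 3: {3,4}  total {0,2,3,4,5}
R = {0,2,3,4,5}
trace reaching 4: b·c·c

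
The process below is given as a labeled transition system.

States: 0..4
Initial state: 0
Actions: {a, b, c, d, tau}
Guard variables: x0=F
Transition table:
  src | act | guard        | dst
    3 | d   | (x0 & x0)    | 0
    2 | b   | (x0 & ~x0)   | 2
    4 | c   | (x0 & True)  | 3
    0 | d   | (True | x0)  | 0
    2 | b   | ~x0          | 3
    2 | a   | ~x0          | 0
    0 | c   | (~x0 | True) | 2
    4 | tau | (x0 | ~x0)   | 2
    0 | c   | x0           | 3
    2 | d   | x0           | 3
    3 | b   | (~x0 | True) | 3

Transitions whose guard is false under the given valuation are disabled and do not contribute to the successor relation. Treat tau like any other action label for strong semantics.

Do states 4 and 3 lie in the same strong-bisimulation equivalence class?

Bisimulation quotient by refinement:
  P[0] = {{0,1,2,3,4}}
  P[1] = {{0},{1},{2},{3},{4}}
Fixed point at round 2; 5 class(es).
[4]={4}  [3]={3}

Answer: NOT BISIMILAR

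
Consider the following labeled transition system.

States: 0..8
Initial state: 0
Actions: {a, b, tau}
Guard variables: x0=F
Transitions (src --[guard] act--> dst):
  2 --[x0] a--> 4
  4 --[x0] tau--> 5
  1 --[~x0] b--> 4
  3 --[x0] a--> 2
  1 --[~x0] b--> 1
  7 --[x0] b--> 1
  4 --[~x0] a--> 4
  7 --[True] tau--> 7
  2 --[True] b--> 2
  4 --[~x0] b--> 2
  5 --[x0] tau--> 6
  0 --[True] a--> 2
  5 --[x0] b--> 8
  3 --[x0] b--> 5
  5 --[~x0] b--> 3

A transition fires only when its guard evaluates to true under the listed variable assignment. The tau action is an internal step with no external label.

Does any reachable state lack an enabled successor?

Reachable = {0,2}
  0: a→2  [deg 1]
  2: b→2  [deg 1]

Answer: DEADLOCK-FREE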